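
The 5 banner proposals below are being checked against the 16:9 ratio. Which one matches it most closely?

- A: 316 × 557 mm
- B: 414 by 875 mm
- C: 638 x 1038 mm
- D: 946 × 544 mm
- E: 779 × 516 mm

Ratios (long/short): A ≈ 1.763; B ≈ 2.114; C ≈ 1.627; D ≈ 1.739; E ≈ 1.510.
16:9 ≈ 1.778; option A is nearest (Δ 0.015).

A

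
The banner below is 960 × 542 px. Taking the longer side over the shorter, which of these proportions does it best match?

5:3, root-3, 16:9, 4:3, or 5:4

Ratio = 960 / 542 ≈ 1.771.
Distances: 5:3 1.667 (Δ 0.104); root-3 1.732 (Δ 0.039); 16:9 1.778 (Δ 0.007); 4:3 1.333 (Δ 0.438); 5:4 1.250 (Δ 0.521).

16:9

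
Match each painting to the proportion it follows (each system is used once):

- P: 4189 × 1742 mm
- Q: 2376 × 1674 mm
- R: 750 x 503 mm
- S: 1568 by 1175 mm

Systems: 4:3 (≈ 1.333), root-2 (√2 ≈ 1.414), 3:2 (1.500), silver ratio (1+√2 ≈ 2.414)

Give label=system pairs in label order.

P = 4189/1742 ≈ 2.405 → silver ratio (2.414)
Q = 2376/1674 ≈ 1.419 → root-2 (1.414)
R = 750/503 ≈ 1.491 → 3:2 (1.500)
S = 1568/1175 ≈ 1.334 → 4:3 (1.333)

P=silver ratio, Q=root-2, R=3:2, S=4:3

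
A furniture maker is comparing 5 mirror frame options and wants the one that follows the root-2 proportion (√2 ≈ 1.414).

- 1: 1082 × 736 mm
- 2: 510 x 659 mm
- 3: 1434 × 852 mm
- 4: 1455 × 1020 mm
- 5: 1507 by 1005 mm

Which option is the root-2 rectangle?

4

Target root-2 ≈ 1.414.
1: 1.470 (Δ0.056)  2: 1.292 (Δ0.122)  3: 1.683 (Δ0.269)  4: 1.426 (Δ0.012)  5: 1.500 (Δ0.086)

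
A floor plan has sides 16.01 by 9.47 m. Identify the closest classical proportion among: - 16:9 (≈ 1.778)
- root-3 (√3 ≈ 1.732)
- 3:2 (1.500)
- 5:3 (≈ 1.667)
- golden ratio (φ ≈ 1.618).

5:3

Ratio = 16.01 / 9.47 ≈ 1.691.
Distances: 16:9 1.778 (Δ 0.087); root-3 1.732 (Δ 0.041); 3:2 1.500 (Δ 0.191); 5:3 1.667 (Δ 0.024); golden ratio 1.618 (Δ 0.073).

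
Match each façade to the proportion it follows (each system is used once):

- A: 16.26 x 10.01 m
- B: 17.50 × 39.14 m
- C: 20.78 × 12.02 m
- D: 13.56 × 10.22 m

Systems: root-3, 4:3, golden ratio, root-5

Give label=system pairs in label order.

A=golden ratio, B=root-5, C=root-3, D=4:3

Ratios: A ≈ 1.624; B ≈ 2.237; C ≈ 1.729; D ≈ 1.327.
Targets: root-3 ≈ 1.732; 4:3 ≈ 1.333; golden ratio ≈ 1.618; root-5 ≈ 2.236.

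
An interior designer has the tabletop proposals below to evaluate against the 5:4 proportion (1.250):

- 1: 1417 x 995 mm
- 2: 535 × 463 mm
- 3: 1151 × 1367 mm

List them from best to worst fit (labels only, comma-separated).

3, 2, 1

Ratios: 1 = 1417 / 995 ≈ 1.424; 2 = 535 / 463 ≈ 1.156; 3 = 1367 / 1151 ≈ 1.188.
|Δ from 1.250|: 1 0.174; 2 0.094; 3 0.062.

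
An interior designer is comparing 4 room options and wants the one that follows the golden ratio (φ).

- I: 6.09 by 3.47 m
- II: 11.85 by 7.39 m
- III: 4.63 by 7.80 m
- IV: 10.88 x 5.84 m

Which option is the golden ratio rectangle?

II

Target golden ratio ≈ 1.618.
I: 1.755 (Δ0.137)  II: 1.604 (Δ0.014)  III: 1.685 (Δ0.067)  IV: 1.863 (Δ0.245)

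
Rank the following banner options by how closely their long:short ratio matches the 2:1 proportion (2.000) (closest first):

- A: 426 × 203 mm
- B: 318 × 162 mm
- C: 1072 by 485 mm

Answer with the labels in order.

B, A, C

Ratios: A = 426 / 203 ≈ 2.099; B = 318 / 162 ≈ 1.963; C = 1072 / 485 ≈ 2.210.
|Δ from 2.000|: A 0.099; B 0.037; C 0.210.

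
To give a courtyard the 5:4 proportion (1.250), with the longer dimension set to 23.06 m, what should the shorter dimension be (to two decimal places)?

5:4 = 1.25000.
Shorter side = 23.06 ÷ 1.25000 ≈ 18.4480 → 18.45 m.

18.45 m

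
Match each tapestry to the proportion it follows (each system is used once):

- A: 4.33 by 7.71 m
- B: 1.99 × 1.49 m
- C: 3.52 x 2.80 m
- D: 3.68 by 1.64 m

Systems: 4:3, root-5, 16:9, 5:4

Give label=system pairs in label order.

A = 7.71/4.33 ≈ 1.781 → 16:9 (1.778)
B = 1.99/1.49 ≈ 1.336 → 4:3 (1.333)
C = 3.52/2.80 ≈ 1.257 → 5:4 (1.250)
D = 3.68/1.64 ≈ 2.244 → root-5 (2.236)

A=16:9, B=4:3, C=5:4, D=root-5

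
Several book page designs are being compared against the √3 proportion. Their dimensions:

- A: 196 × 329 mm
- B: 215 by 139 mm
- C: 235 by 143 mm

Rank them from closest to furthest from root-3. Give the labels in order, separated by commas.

Ratios: A = 329 / 196 ≈ 1.679; B = 215 / 139 ≈ 1.547; C = 235 / 143 ≈ 1.643.
|Δ from 1.732|: A 0.053; B 0.185; C 0.089.

A, C, B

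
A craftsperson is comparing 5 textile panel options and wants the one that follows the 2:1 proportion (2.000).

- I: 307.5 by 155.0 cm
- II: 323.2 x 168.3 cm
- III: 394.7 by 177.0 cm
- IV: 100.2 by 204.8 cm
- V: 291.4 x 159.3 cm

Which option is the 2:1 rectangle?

I

Ratios (long/short): I ≈ 1.984; II ≈ 1.920; III ≈ 2.230; IV ≈ 2.044; V ≈ 1.829.
2:1 ≈ 2.000; option I is nearest (Δ 0.016).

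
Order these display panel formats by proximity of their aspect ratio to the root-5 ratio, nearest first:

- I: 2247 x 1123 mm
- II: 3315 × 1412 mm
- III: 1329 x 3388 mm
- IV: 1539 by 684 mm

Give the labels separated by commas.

IV, II, I, III

Ratios: I = 2247 / 1123 ≈ 2.001; II = 3315 / 1412 ≈ 2.348; III = 3388 / 1329 ≈ 2.549; IV = 1539 / 684 ≈ 2.250.
|Δ from 2.236|: I 0.235; II 0.112; III 0.313; IV 0.014.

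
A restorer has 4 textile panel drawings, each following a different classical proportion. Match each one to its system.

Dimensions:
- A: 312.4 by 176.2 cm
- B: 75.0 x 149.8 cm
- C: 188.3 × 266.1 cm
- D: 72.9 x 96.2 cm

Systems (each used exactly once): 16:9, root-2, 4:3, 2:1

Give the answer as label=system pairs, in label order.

A=16:9, B=2:1, C=root-2, D=4:3

Ratios: A ≈ 1.773; B ≈ 1.997; C ≈ 1.413; D ≈ 1.320.
Targets: 16:9 ≈ 1.778; root-2 ≈ 1.414; 4:3 ≈ 1.333; 2:1 ≈ 2.000.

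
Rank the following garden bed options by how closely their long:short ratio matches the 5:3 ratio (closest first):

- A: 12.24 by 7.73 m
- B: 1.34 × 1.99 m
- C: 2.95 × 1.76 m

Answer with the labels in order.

A: 12.24/7.73 ≈ 1.583 → |1.583 − 1.667| = 0.084
B: 1.99/1.34 ≈ 1.485 → |1.485 − 1.667| = 0.182
C: 2.95/1.76 ≈ 1.676 → |1.676 − 1.667| = 0.009

C, A, B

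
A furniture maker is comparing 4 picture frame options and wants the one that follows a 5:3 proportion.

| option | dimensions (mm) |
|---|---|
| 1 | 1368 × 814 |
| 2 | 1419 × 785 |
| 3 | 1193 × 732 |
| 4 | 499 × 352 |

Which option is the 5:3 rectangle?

1

Target 5:3 ≈ 1.667.
1: 1.681 (Δ0.014)  2: 1.808 (Δ0.141)  3: 1.630 (Δ0.037)  4: 1.418 (Δ0.249)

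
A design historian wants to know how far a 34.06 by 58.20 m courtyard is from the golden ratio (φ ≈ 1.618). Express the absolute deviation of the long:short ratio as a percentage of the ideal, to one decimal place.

5.6%

Ratio = 58.20 / 34.06 ≈ 1.7087.
Ideal golden ratio ≈ 1.6180. |1.7087 − 1.6180| / 1.6180 ≈ 5.61% → 5.6%.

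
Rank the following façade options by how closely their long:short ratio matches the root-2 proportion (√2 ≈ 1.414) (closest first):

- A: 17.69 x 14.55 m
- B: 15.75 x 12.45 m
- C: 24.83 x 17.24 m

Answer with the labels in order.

A: 17.69/14.55 ≈ 1.216 → |1.216 − 1.414| = 0.198
B: 15.75/12.45 ≈ 1.265 → |1.265 − 1.414| = 0.149
C: 24.83/17.24 ≈ 1.440 → |1.440 − 1.414| = 0.026

C, B, A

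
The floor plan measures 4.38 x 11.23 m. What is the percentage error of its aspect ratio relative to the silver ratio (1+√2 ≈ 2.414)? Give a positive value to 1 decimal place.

6.2%

Ratio = 11.23 / 4.38 ≈ 2.5639.
Ideal silver ratio ≈ 2.4142. |2.5639 − 2.4142| / 2.4142 ≈ 6.20% → 6.2%.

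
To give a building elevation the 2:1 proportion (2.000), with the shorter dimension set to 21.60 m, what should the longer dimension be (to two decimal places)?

43.20 m

2:1 = 2.00000.
Longer side = 21.60 × 2.00000 ≈ 43.2000 → 43.20 m.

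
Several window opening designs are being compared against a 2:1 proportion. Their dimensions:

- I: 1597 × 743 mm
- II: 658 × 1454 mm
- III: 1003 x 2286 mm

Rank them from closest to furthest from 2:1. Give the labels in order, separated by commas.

I, II, III

Ratios: I = 1597 / 743 ≈ 2.149; II = 1454 / 658 ≈ 2.210; III = 2286 / 1003 ≈ 2.279.
|Δ from 2.000|: I 0.149; II 0.210; III 0.279.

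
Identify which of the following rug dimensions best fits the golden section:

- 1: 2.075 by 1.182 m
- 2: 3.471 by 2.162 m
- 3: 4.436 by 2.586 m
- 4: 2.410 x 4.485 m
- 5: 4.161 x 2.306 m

2

Ratios (long/short): 1 ≈ 1.755; 2 ≈ 1.605; 3 ≈ 1.715; 4 ≈ 1.861; 5 ≈ 1.804.
golden ratio ≈ 1.618; option 2 is nearest (Δ 0.013).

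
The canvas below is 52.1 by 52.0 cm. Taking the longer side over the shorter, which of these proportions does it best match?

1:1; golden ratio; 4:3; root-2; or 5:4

52.1/52.0 ≈ 1.002. Nearest candidates are 1:1 (1.000, off by 0.002) and 5:4 (1.250, off by 0.248).

1:1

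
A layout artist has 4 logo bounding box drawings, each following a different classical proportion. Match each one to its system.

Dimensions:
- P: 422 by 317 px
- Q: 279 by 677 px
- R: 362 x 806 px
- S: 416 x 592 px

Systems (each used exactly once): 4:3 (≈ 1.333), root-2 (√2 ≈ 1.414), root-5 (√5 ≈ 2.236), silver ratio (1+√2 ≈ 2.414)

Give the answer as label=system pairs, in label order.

P=4:3, Q=silver ratio, R=root-5, S=root-2

P = 422/317 ≈ 1.331 → 4:3 (1.333)
Q = 677/279 ≈ 2.427 → silver ratio (2.414)
R = 806/362 ≈ 2.227 → root-5 (2.236)
S = 592/416 ≈ 1.423 → root-2 (1.414)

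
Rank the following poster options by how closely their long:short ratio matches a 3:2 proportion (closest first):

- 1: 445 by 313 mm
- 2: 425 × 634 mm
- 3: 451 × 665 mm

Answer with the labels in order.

1: 445/313 ≈ 1.422 → |1.422 − 1.500| = 0.078
2: 634/425 ≈ 1.492 → |1.492 − 1.500| = 0.008
3: 665/451 ≈ 1.475 → |1.475 − 1.500| = 0.025

2, 3, 1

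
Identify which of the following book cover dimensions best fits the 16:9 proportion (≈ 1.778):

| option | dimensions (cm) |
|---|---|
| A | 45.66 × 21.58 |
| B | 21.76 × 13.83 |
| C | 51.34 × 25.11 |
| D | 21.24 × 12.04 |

D

Target 16:9 ≈ 1.778.
A: 2.116 (Δ0.338)  B: 1.573 (Δ0.205)  C: 2.045 (Δ0.267)  D: 1.764 (Δ0.014)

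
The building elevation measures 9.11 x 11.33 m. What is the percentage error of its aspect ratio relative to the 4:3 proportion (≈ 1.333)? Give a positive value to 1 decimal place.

6.7%

Ratio = 11.33 / 9.11 ≈ 1.2437.
Ideal 4:3 ≈ 1.3333. |1.2437 − 1.3333| / 1.3333 ≈ 6.72% → 6.7%.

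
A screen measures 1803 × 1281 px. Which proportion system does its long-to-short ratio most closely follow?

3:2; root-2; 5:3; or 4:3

1803/1281 ≈ 1.407. Nearest candidates are root-2 (1.414, off by 0.007) and 4:3 (1.333, off by 0.074).

root-2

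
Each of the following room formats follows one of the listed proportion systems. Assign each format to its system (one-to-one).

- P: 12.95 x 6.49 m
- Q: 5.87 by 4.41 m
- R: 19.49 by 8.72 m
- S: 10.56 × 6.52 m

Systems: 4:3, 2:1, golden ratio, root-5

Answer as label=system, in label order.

P=2:1, Q=4:3, R=root-5, S=golden ratio

Ratios: P ≈ 1.995; Q ≈ 1.331; R ≈ 2.235; S ≈ 1.620.
Targets: 4:3 ≈ 1.333; 2:1 ≈ 2.000; golden ratio ≈ 1.618; root-5 ≈ 2.236.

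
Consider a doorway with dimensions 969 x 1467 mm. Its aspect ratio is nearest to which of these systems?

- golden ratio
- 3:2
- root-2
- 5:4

1467/969 ≈ 1.514. Nearest candidates are 3:2 (1.500, off by 0.014) and root-2 (1.414, off by 0.100).

3:2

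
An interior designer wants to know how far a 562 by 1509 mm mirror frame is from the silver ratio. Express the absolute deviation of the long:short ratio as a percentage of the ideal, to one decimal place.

11.2%

Ratio = 1509 / 562 ≈ 2.6851.
Ideal silver ratio ≈ 2.4142. |2.6851 − 2.4142| / 2.4142 ≈ 11.22% → 11.2%.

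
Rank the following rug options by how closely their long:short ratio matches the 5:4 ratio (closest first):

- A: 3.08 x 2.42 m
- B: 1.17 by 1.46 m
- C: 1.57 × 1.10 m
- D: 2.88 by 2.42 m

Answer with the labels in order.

B, A, D, C

Ratios: A = 3.08 / 2.42 ≈ 1.273; B = 1.46 / 1.17 ≈ 1.248; C = 1.57 / 1.10 ≈ 1.427; D = 2.88 / 2.42 ≈ 1.190.
|Δ from 1.250|: A 0.023; B 0.002; C 0.177; D 0.060.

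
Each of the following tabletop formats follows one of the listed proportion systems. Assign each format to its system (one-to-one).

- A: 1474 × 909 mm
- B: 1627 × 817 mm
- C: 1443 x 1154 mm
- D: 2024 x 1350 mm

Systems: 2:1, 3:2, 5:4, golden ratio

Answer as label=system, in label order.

A=golden ratio, B=2:1, C=5:4, D=3:2

Ratios: A ≈ 1.622; B ≈ 1.991; C ≈ 1.250; D ≈ 1.499.
Targets: 2:1 ≈ 2.000; 3:2 ≈ 1.500; 5:4 ≈ 1.250; golden ratio ≈ 1.618.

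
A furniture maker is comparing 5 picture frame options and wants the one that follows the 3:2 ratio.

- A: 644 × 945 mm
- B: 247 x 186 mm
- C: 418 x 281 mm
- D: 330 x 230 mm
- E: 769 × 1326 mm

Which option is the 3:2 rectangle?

C

Target 3:2 ≈ 1.500.
A: 1.467 (Δ0.033)  B: 1.328 (Δ0.172)  C: 1.488 (Δ0.012)  D: 1.435 (Δ0.065)  E: 1.724 (Δ0.224)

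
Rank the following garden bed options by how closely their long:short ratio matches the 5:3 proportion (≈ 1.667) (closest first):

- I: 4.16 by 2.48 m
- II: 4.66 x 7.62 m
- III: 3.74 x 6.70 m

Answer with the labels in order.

Ratios: I = 4.16 / 2.48 ≈ 1.677; II = 7.62 / 4.66 ≈ 1.635; III = 6.70 / 3.74 ≈ 1.791.
|Δ from 1.667|: I 0.010; II 0.032; III 0.124.

I, II, III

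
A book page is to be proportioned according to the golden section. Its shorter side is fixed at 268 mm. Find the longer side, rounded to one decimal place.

433.6 mm

golden ratio ≈ 1.61803.
Longer side = 268 × 1.61803 ≈ 433.632 → 433.6 mm.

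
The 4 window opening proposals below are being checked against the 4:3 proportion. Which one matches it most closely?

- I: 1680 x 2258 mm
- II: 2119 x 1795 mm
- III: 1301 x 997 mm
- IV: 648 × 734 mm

Target 4:3 ≈ 1.333.
I: 1.344 (Δ0.011)  II: 1.181 (Δ0.152)  III: 1.305 (Δ0.028)  IV: 1.133 (Δ0.200)

I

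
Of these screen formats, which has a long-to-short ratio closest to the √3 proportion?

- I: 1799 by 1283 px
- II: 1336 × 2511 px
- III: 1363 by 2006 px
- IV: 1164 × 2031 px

IV

Target root-3 ≈ 1.732.
I: 1.402 (Δ0.330)  II: 1.879 (Δ0.147)  III: 1.472 (Δ0.260)  IV: 1.745 (Δ0.013)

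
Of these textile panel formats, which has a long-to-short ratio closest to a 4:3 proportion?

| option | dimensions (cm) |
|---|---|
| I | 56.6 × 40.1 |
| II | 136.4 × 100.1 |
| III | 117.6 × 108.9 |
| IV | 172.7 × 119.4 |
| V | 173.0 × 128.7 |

V

Ratios (long/short): I ≈ 1.411; II ≈ 1.363; III ≈ 1.080; IV ≈ 1.446; V ≈ 1.344.
4:3 ≈ 1.333; option V is nearest (Δ 0.011).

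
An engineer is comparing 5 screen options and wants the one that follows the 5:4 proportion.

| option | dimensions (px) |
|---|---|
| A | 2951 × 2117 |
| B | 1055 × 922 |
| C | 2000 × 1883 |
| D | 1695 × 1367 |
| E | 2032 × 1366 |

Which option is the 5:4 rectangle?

Target 5:4 ≈ 1.250.
A: 1.394 (Δ0.144)  B: 1.144 (Δ0.106)  C: 1.062 (Δ0.188)  D: 1.240 (Δ0.010)  E: 1.488 (Δ0.238)

D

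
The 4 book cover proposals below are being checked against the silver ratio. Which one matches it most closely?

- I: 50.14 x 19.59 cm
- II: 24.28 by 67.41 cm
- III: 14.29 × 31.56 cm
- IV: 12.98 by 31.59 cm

IV

Ratios (long/short): I ≈ 2.559; II ≈ 2.776; III ≈ 2.209; IV ≈ 2.434.
silver ratio ≈ 2.414; option IV is nearest (Δ 0.020).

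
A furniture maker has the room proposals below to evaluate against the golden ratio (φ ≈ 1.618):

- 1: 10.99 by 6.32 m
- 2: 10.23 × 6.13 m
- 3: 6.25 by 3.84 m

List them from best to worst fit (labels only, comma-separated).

3, 2, 1

Ratios: 1 = 10.99 / 6.32 ≈ 1.739; 2 = 10.23 / 6.13 ≈ 1.669; 3 = 6.25 / 3.84 ≈ 1.628.
|Δ from 1.618|: 1 0.121; 2 0.051; 3 0.010.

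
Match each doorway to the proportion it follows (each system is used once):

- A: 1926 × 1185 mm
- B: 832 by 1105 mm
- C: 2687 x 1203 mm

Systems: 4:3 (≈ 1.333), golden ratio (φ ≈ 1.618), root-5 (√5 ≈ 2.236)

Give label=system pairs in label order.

A=golden ratio, B=4:3, C=root-5

A = 1926/1185 ≈ 1.625 → golden ratio (1.618)
B = 1105/832 ≈ 1.328 → 4:3 (1.333)
C = 2687/1203 ≈ 2.234 → root-5 (2.236)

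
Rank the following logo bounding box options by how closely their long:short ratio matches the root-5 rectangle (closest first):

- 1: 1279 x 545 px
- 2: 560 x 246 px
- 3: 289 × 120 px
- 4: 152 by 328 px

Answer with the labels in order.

1: 1279/545 ≈ 2.347 → |2.347 − 2.236| = 0.111
2: 560/246 ≈ 2.276 → |2.276 − 2.236| = 0.040
3: 289/120 ≈ 2.408 → |2.408 − 2.236| = 0.172
4: 328/152 ≈ 2.158 → |2.158 − 2.236| = 0.078

2, 4, 1, 3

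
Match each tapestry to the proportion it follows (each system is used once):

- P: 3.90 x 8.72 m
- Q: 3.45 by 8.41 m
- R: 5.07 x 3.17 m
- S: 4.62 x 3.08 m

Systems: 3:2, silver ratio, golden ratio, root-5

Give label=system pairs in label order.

Ratios: P ≈ 2.236; Q ≈ 2.438; R ≈ 1.599; S ≈ 1.500.
Targets: 3:2 ≈ 1.500; silver ratio ≈ 2.414; golden ratio ≈ 1.618; root-5 ≈ 2.236.

P=root-5, Q=silver ratio, R=golden ratio, S=3:2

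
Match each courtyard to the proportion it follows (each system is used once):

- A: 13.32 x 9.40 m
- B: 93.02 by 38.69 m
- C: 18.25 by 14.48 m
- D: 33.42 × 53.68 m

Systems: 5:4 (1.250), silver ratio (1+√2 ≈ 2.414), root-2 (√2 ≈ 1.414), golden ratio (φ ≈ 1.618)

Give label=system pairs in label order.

Ratios: A ≈ 1.417; B ≈ 2.404; C ≈ 1.260; D ≈ 1.606.
Targets: 5:4 ≈ 1.250; silver ratio ≈ 2.414; root-2 ≈ 1.414; golden ratio ≈ 1.618.

A=root-2, B=silver ratio, C=5:4, D=golden ratio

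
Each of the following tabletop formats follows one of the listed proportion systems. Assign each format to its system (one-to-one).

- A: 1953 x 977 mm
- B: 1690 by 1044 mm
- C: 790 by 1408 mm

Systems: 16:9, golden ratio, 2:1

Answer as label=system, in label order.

A=2:1, B=golden ratio, C=16:9

A = 1953/977 ≈ 1.999 → 2:1 (2.000)
B = 1690/1044 ≈ 1.619 → golden ratio (1.618)
C = 1408/790 ≈ 1.782 → 16:9 (1.778)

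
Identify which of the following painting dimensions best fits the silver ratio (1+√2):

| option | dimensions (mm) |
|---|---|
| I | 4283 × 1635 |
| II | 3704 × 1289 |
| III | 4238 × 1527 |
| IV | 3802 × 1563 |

Target silver ratio ≈ 2.414.
I: 2.620 (Δ0.206)  II: 2.874 (Δ0.460)  III: 2.775 (Δ0.361)  IV: 2.433 (Δ0.019)

IV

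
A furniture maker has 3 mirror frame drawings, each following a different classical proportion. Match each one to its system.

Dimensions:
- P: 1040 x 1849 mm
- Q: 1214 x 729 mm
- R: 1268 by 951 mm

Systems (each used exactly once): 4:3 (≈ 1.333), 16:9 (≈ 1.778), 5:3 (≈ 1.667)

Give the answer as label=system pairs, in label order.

P=16:9, Q=5:3, R=4:3

Ratios: P ≈ 1.778; Q ≈ 1.665; R ≈ 1.333.
Targets: 4:3 ≈ 1.333; 16:9 ≈ 1.778; 5:3 ≈ 1.667.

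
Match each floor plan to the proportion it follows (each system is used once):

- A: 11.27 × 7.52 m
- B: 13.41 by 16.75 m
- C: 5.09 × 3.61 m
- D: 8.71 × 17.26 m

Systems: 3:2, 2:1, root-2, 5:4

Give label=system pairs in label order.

A=3:2, B=5:4, C=root-2, D=2:1

A = 11.27/7.52 ≈ 1.499 → 3:2 (1.500)
B = 16.75/13.41 ≈ 1.249 → 5:4 (1.250)
C = 5.09/3.61 ≈ 1.410 → root-2 (1.414)
D = 17.26/8.71 ≈ 1.982 → 2:1 (2.000)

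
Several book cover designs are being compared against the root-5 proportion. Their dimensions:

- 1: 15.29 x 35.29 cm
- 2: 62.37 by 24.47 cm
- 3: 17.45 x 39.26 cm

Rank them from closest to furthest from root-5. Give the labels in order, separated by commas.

3, 1, 2

1: 35.29/15.29 ≈ 2.308 → |2.308 − 2.236| = 0.072
2: 62.37/24.47 ≈ 2.549 → |2.549 − 2.236| = 0.313
3: 39.26/17.45 ≈ 2.250 → |2.250 − 2.236| = 0.014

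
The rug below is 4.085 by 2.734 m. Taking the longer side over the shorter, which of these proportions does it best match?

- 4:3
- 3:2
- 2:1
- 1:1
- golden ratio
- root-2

3:2

Ratio = 4.085 / 2.734 ≈ 1.494.
Distances: 4:3 1.333 (Δ 0.161); 3:2 1.500 (Δ 0.006); 2:1 2.000 (Δ 0.506); 1:1 1.000 (Δ 0.494); golden ratio 1.618 (Δ 0.124); root-2 1.414 (Δ 0.080).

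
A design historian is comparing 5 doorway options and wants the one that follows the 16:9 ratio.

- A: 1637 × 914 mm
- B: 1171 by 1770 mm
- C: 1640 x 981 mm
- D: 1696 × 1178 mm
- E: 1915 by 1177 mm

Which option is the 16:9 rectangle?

Target 16:9 ≈ 1.778.
A: 1.791 (Δ0.013)  B: 1.512 (Δ0.266)  C: 1.672 (Δ0.106)  D: 1.440 (Δ0.338)  E: 1.627 (Δ0.151)

A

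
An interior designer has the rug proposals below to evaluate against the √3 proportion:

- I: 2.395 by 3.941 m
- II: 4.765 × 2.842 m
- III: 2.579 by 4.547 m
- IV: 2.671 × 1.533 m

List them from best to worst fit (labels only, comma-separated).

I: 3.941/2.395 ≈ 1.646 → |1.646 − 1.732| = 0.086
II: 4.765/2.842 ≈ 1.677 → |1.677 − 1.732| = 0.055
III: 4.547/2.579 ≈ 1.763 → |1.763 − 1.732| = 0.031
IV: 2.671/1.533 ≈ 1.742 → |1.742 − 1.732| = 0.010

IV, III, II, I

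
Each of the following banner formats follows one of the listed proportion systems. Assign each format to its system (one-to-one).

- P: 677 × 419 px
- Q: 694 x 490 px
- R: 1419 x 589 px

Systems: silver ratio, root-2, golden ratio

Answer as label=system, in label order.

Ratios: P ≈ 1.616; Q ≈ 1.416; R ≈ 2.409.
Targets: silver ratio ≈ 2.414; root-2 ≈ 1.414; golden ratio ≈ 1.618.

P=golden ratio, Q=root-2, R=silver ratio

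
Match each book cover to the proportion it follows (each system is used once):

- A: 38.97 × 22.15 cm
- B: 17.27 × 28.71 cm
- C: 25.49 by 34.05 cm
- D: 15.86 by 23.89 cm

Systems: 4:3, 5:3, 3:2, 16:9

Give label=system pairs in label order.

A=16:9, B=5:3, C=4:3, D=3:2

A = 38.97/22.15 ≈ 1.759 → 16:9 (1.778)
B = 28.71/17.27 ≈ 1.662 → 5:3 (1.667)
C = 34.05/25.49 ≈ 1.336 → 4:3 (1.333)
D = 23.89/15.86 ≈ 1.506 → 3:2 (1.500)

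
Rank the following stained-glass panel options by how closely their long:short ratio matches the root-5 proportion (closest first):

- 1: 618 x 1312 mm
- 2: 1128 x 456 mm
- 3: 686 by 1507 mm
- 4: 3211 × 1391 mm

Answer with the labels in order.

3, 4, 1, 2

Ratios: 1 = 1312 / 618 ≈ 2.123; 2 = 1128 / 456 ≈ 2.474; 3 = 1507 / 686 ≈ 2.197; 4 = 3211 / 1391 ≈ 2.308.
|Δ from 2.236|: 1 0.113; 2 0.238; 3 0.039; 4 0.072.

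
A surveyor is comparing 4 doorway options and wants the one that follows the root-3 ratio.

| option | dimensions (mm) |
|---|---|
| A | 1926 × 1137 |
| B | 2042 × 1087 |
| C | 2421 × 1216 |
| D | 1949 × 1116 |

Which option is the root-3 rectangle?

D

Target root-3 ≈ 1.732.
A: 1.694 (Δ0.038)  B: 1.879 (Δ0.147)  C: 1.991 (Δ0.259)  D: 1.746 (Δ0.014)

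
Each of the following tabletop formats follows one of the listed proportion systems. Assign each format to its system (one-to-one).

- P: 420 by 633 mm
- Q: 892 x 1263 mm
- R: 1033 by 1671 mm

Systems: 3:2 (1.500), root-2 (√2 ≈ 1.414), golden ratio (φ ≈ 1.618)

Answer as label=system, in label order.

Ratios: P ≈ 1.507; Q ≈ 1.416; R ≈ 1.618.
Targets: 3:2 ≈ 1.500; root-2 ≈ 1.414; golden ratio ≈ 1.618.

P=3:2, Q=root-2, R=golden ratio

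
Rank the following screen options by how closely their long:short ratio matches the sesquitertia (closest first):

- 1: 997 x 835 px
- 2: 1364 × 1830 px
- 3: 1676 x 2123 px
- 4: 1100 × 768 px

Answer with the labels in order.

2, 3, 4, 1

1: 997/835 ≈ 1.194 → |1.194 − 1.333| = 0.139
2: 1830/1364 ≈ 1.342 → |1.342 − 1.333| = 0.009
3: 2123/1676 ≈ 1.267 → |1.267 − 1.333| = 0.066
4: 1100/768 ≈ 1.432 → |1.432 − 1.333| = 0.099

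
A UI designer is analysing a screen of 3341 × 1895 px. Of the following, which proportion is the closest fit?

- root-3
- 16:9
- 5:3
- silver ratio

Ratio = 3341 / 1895 ≈ 1.763.
Distances: root-3 1.732 (Δ 0.031); 16:9 1.778 (Δ 0.015); 5:3 1.667 (Δ 0.096); silver ratio 2.414 (Δ 0.651).

16:9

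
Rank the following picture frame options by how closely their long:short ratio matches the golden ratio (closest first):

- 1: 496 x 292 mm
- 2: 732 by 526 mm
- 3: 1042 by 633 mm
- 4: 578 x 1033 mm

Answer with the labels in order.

1: 496/292 ≈ 1.699 → |1.699 − 1.618| = 0.081
2: 732/526 ≈ 1.392 → |1.392 − 1.618| = 0.226
3: 1042/633 ≈ 1.646 → |1.646 − 1.618| = 0.028
4: 1033/578 ≈ 1.787 → |1.787 − 1.618| = 0.169

3, 1, 4, 2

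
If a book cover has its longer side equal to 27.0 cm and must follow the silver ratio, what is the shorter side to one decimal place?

11.2 cm

silver ratio ≈ 2.41421.
Shorter side = 27.0 ÷ 2.41421 ≈ 11.184 → 11.2 cm.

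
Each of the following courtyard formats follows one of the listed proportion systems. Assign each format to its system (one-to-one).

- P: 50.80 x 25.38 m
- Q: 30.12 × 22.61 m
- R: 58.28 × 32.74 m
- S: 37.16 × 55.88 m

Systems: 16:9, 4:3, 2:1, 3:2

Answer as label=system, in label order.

P=2:1, Q=4:3, R=16:9, S=3:2

Ratios: P ≈ 2.002; Q ≈ 1.332; R ≈ 1.780; S ≈ 1.504.
Targets: 16:9 ≈ 1.778; 4:3 ≈ 1.333; 2:1 ≈ 2.000; 3:2 ≈ 1.500.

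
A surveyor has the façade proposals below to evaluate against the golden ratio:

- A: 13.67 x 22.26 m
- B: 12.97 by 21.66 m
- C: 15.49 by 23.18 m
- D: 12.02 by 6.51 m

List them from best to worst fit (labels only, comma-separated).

A, B, C, D

Ratios: A = 22.26 / 13.67 ≈ 1.628; B = 21.66 / 12.97 ≈ 1.670; C = 23.18 / 15.49 ≈ 1.496; D = 12.02 / 6.51 ≈ 1.846.
|Δ from 1.618|: A 0.010; B 0.052; C 0.122; D 0.228.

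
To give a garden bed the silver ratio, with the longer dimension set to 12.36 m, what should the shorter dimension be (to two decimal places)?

silver ratio ≈ 2.41421.
Shorter side = 12.36 ÷ 2.41421 ≈ 5.1197 → 5.12 m.

5.12 m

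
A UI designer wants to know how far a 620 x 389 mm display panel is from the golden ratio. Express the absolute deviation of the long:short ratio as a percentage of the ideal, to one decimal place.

1.5%

Ratio = 620 / 389 ≈ 1.5938.
Ideal golden ratio ≈ 1.6180. |1.5938 − 1.6180| / 1.6180 ≈ 1.50% → 1.5%.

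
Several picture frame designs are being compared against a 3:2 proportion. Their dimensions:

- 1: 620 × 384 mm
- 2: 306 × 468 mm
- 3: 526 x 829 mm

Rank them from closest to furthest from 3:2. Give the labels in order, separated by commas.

2, 3, 1

1: 620/384 ≈ 1.615 → |1.615 − 1.500| = 0.115
2: 468/306 ≈ 1.529 → |1.529 − 1.500| = 0.029
3: 829/526 ≈ 1.576 → |1.576 − 1.500| = 0.076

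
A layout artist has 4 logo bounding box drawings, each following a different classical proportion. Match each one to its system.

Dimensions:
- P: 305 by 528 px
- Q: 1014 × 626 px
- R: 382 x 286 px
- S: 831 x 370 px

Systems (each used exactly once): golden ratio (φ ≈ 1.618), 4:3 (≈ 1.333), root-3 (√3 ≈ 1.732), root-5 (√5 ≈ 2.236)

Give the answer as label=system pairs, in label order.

P=root-3, Q=golden ratio, R=4:3, S=root-5

Ratios: P ≈ 1.731; Q ≈ 1.620; R ≈ 1.336; S ≈ 2.246.
Targets: golden ratio ≈ 1.618; 4:3 ≈ 1.333; root-3 ≈ 1.732; root-5 ≈ 2.236.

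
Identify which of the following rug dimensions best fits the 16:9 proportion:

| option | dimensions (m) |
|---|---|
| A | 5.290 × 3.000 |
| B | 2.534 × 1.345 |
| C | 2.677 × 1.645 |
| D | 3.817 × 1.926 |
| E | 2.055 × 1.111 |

Ratios (long/short): A ≈ 1.763; B ≈ 1.884; C ≈ 1.627; D ≈ 1.982; E ≈ 1.850.
16:9 ≈ 1.778; option A is nearest (Δ 0.015).

A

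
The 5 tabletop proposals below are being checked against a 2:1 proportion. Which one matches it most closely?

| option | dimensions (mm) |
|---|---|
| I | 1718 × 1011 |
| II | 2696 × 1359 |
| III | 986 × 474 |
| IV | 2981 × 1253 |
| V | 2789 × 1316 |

Ratios (long/short): I ≈ 1.699; II ≈ 1.984; III ≈ 2.080; IV ≈ 2.379; V ≈ 2.119.
2:1 ≈ 2.000; option II is nearest (Δ 0.016).

II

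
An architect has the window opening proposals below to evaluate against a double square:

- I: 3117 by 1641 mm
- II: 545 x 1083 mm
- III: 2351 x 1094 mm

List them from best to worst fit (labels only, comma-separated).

II, I, III

I: 3117/1641 ≈ 1.899 → |1.899 − 2.000| = 0.101
II: 1083/545 ≈ 1.987 → |1.987 − 2.000| = 0.013
III: 2351/1094 ≈ 2.149 → |2.149 − 2.000| = 0.149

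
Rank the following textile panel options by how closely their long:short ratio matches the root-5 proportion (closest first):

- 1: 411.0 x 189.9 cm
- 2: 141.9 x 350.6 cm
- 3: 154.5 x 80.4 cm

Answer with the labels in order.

1, 2, 3

Ratios: 1 = 411.0 / 189.9 ≈ 2.164; 2 = 350.6 / 141.9 ≈ 2.471; 3 = 154.5 / 80.4 ≈ 1.922.
|Δ from 2.236|: 1 0.072; 2 0.235; 3 0.314.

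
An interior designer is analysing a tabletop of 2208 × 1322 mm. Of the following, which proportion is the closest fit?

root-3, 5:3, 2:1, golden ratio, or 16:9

5:3

Ratio = 2208 / 1322 ≈ 1.670.
Distances: root-3 1.732 (Δ 0.062); 5:3 1.667 (Δ 0.003); 2:1 2.000 (Δ 0.330); golden ratio 1.618 (Δ 0.052); 16:9 1.778 (Δ 0.108).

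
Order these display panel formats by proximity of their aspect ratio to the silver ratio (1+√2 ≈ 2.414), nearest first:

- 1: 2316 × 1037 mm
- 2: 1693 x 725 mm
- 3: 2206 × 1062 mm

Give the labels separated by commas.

2, 1, 3

Ratios: 1 = 2316 / 1037 ≈ 2.233; 2 = 1693 / 725 ≈ 2.335; 3 = 2206 / 1062 ≈ 2.077.
|Δ from 2.414|: 1 0.181; 2 0.079; 3 0.337.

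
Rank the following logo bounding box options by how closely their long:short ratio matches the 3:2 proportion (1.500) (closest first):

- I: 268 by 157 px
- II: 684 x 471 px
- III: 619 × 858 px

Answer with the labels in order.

Ratios: I = 268 / 157 ≈ 1.707; II = 684 / 471 ≈ 1.452; III = 858 / 619 ≈ 1.386.
|Δ from 1.500|: I 0.207; II 0.048; III 0.114.

II, III, I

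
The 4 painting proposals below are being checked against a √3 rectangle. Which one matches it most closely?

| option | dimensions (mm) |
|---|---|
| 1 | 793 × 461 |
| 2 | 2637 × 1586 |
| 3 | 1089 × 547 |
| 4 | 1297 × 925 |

1

Target root-3 ≈ 1.732.
1: 1.720 (Δ0.012)  2: 1.663 (Δ0.069)  3: 1.991 (Δ0.259)  4: 1.402 (Δ0.330)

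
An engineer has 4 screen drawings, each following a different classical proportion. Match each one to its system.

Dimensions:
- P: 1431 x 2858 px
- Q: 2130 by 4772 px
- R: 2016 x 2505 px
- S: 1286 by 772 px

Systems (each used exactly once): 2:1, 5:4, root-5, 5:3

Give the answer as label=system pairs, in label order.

P=2:1, Q=root-5, R=5:4, S=5:3

P = 2858/1431 ≈ 1.997 → 2:1 (2.000)
Q = 4772/2130 ≈ 2.240 → root-5 (2.236)
R = 2505/2016 ≈ 1.243 → 5:4 (1.250)
S = 1286/772 ≈ 1.666 → 5:3 (1.667)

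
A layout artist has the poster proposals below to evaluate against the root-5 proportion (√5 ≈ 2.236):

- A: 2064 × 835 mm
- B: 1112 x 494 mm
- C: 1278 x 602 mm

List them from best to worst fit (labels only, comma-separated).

B, C, A

A: 2064/835 ≈ 2.472 → |2.472 − 2.236| = 0.236
B: 1112/494 ≈ 2.251 → |2.251 − 2.236| = 0.015
C: 1278/602 ≈ 2.123 → |2.123 − 2.236| = 0.113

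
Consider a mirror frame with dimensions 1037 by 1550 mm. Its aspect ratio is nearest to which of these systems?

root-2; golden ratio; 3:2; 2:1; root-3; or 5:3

3:2

Ratio = 1550 / 1037 ≈ 1.495.
Distances: root-2 1.414 (Δ 0.081); golden ratio 1.618 (Δ 0.123); 3:2 1.500 (Δ 0.005); 2:1 2.000 (Δ 0.505); root-3 1.732 (Δ 0.237); 5:3 1.667 (Δ 0.172).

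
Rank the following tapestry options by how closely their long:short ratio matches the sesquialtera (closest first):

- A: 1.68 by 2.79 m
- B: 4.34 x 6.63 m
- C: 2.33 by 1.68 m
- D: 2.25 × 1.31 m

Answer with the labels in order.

B, C, A, D

A: 2.79/1.68 ≈ 1.661 → |1.661 − 1.500| = 0.161
B: 6.63/4.34 ≈ 1.528 → |1.528 − 1.500| = 0.028
C: 2.33/1.68 ≈ 1.387 → |1.387 − 1.500| = 0.113
D: 2.25/1.31 ≈ 1.718 → |1.718 − 1.500| = 0.218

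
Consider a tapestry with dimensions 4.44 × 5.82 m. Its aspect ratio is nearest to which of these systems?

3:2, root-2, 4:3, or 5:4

4:3

5.82/4.44 ≈ 1.311. Nearest candidates are 4:3 (1.333, off by 0.022) and 5:4 (1.250, off by 0.061).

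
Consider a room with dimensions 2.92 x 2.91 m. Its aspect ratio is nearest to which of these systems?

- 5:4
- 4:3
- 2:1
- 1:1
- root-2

2.92/2.91 ≈ 1.003. Nearest candidates are 1:1 (1.000, off by 0.003) and 5:4 (1.250, off by 0.247).

1:1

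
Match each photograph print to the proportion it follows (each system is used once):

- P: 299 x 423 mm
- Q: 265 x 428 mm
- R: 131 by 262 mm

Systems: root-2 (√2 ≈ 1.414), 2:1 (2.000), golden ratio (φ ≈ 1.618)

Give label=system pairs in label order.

P=root-2, Q=golden ratio, R=2:1

Ratios: P ≈ 1.415; Q ≈ 1.615; R ≈ 2.000.
Targets: root-2 ≈ 1.414; 2:1 ≈ 2.000; golden ratio ≈ 1.618.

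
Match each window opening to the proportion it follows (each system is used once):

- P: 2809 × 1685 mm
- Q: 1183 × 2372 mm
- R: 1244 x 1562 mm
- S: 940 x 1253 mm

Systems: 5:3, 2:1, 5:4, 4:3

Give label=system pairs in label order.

P=5:3, Q=2:1, R=5:4, S=4:3

Ratios: P ≈ 1.667; Q ≈ 2.005; R ≈ 1.256; S ≈ 1.333.
Targets: 5:3 ≈ 1.667; 2:1 ≈ 2.000; 5:4 ≈ 1.250; 4:3 ≈ 1.333.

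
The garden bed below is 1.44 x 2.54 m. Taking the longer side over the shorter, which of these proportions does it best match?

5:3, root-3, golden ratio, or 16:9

16:9

Ratio = 2.54 / 1.44 ≈ 1.764.
Distances: 5:3 1.667 (Δ 0.097); root-3 1.732 (Δ 0.032); golden ratio 1.618 (Δ 0.146); 16:9 1.778 (Δ 0.014).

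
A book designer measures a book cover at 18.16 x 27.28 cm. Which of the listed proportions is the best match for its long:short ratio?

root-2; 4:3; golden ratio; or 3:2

Ratio = 27.28 / 18.16 ≈ 1.502.
Distances: root-2 1.414 (Δ 0.088); 4:3 1.333 (Δ 0.169); golden ratio 1.618 (Δ 0.116); 3:2 1.500 (Δ 0.002).

3:2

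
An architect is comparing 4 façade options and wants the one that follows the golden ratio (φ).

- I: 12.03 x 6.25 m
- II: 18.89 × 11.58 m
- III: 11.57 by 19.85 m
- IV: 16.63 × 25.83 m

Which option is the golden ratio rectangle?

II

Ratios (long/short): I ≈ 1.925; II ≈ 1.631; III ≈ 1.716; IV ≈ 1.553.
golden ratio ≈ 1.618; option II is nearest (Δ 0.013).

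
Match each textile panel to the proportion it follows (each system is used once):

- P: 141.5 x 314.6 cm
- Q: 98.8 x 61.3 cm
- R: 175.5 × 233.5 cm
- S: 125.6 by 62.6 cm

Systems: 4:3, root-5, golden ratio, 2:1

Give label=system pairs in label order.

P=root-5, Q=golden ratio, R=4:3, S=2:1

Ratios: P ≈ 2.223; Q ≈ 1.612; R ≈ 1.330; S ≈ 2.006.
Targets: 4:3 ≈ 1.333; root-5 ≈ 2.236; golden ratio ≈ 1.618; 2:1 ≈ 2.000.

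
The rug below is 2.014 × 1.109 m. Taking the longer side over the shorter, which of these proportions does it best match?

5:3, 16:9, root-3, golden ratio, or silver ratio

16:9

Ratio = 2.014 / 1.109 ≈ 1.816.
Distances: 5:3 1.667 (Δ 0.149); 16:9 1.778 (Δ 0.038); root-3 1.732 (Δ 0.084); golden ratio 1.618 (Δ 0.198); silver ratio 2.414 (Δ 0.598).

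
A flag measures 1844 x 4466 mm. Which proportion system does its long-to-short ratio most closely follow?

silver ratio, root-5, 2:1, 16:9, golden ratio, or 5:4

4466/1844 ≈ 2.422. Nearest candidates are silver ratio (2.414, off by 0.008) and root-5 (2.236, off by 0.186).

silver ratio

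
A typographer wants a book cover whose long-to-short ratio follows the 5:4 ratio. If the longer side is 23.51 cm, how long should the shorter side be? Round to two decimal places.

18.81 cm

5:4 = 1.25000.
Shorter side = 23.51 ÷ 1.25000 ≈ 18.8080 → 18.81 cm.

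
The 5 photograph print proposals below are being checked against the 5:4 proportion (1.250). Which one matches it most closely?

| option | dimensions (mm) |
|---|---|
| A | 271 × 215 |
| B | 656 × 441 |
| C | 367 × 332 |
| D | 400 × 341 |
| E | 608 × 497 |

Ratios (long/short): A ≈ 1.260; B ≈ 1.488; C ≈ 1.105; D ≈ 1.173; E ≈ 1.223.
5:4 ≈ 1.250; option A is nearest (Δ 0.010).

A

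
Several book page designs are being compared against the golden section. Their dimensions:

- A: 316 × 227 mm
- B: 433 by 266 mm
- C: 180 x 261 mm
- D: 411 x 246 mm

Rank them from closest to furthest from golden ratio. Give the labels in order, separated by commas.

Ratios: A = 316 / 227 ≈ 1.392; B = 433 / 266 ≈ 1.628; C = 261 / 180 ≈ 1.450; D = 411 / 246 ≈ 1.671.
|Δ from 1.618|: A 0.226; B 0.010; C 0.168; D 0.053.

B, D, C, A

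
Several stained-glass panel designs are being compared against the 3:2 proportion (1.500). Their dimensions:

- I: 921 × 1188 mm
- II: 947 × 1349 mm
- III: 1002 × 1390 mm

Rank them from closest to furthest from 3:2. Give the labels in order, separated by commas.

I: 1188/921 ≈ 1.290 → |1.290 − 1.500| = 0.210
II: 1349/947 ≈ 1.424 → |1.424 − 1.500| = 0.076
III: 1390/1002 ≈ 1.387 → |1.387 − 1.500| = 0.113

II, III, I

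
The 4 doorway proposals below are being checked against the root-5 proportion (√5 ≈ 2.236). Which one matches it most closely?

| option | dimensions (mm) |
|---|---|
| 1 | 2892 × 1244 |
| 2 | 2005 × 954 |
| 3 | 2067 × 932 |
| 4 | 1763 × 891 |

3

Ratios (long/short): 1 ≈ 2.325; 2 ≈ 2.102; 3 ≈ 2.218; 4 ≈ 1.979.
root-5 ≈ 2.236; option 3 is nearest (Δ 0.018).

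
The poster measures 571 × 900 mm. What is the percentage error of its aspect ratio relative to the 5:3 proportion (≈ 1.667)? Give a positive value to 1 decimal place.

5.4%

Ratio = 900 / 571 ≈ 1.5762.
Ideal 5:3 ≈ 1.6667. |1.5762 − 1.6667| / 1.6667 ≈ 5.43% → 5.4%.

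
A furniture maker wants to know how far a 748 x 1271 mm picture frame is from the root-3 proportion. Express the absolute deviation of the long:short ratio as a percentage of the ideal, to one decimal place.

Ratio = 1271 / 748 ≈ 1.6992.
Ideal root-3 ≈ 1.7321. |1.6992 − 1.7321| / 1.7321 ≈ 1.90% → 1.9%.

1.9%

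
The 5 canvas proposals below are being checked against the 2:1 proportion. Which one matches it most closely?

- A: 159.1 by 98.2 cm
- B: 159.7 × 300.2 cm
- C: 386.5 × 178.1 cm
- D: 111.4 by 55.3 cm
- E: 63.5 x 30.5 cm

Target 2:1 ≈ 2.000.
A: 1.620 (Δ0.380)  B: 1.880 (Δ0.120)  C: 2.170 (Δ0.170)  D: 2.014 (Δ0.014)  E: 2.082 (Δ0.082)

D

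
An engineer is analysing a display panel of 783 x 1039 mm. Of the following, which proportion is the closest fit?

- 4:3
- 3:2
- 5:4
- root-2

4:3

1039/783 ≈ 1.327. Nearest candidates are 4:3 (1.333, off by 0.006) and 5:4 (1.250, off by 0.077).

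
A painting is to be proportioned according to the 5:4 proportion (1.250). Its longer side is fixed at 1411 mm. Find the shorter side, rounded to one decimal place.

1128.8 mm

5:4 = 1.25000.
Shorter side = 1411 ÷ 1.25000 ≈ 1128.800 → 1128.8 mm.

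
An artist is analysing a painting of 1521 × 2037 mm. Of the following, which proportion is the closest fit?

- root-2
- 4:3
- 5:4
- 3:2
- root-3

4:3

2037/1521 ≈ 1.339. Nearest candidates are 4:3 (1.333, off by 0.006) and root-2 (1.414, off by 0.075).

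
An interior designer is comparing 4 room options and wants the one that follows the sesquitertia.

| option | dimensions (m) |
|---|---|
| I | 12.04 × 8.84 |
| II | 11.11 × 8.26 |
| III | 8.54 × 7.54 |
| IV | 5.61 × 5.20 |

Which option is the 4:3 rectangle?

II

Target 4:3 ≈ 1.333.
I: 1.362 (Δ0.029)  II: 1.345 (Δ0.012)  III: 1.133 (Δ0.200)  IV: 1.079 (Δ0.254)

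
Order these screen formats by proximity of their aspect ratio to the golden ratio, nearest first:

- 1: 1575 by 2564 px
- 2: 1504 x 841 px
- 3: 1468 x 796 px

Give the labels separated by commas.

1: 2564/1575 ≈ 1.628 → |1.628 − 1.618| = 0.010
2: 1504/841 ≈ 1.788 → |1.788 − 1.618| = 0.170
3: 1468/796 ≈ 1.844 → |1.844 − 1.618| = 0.226

1, 2, 3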